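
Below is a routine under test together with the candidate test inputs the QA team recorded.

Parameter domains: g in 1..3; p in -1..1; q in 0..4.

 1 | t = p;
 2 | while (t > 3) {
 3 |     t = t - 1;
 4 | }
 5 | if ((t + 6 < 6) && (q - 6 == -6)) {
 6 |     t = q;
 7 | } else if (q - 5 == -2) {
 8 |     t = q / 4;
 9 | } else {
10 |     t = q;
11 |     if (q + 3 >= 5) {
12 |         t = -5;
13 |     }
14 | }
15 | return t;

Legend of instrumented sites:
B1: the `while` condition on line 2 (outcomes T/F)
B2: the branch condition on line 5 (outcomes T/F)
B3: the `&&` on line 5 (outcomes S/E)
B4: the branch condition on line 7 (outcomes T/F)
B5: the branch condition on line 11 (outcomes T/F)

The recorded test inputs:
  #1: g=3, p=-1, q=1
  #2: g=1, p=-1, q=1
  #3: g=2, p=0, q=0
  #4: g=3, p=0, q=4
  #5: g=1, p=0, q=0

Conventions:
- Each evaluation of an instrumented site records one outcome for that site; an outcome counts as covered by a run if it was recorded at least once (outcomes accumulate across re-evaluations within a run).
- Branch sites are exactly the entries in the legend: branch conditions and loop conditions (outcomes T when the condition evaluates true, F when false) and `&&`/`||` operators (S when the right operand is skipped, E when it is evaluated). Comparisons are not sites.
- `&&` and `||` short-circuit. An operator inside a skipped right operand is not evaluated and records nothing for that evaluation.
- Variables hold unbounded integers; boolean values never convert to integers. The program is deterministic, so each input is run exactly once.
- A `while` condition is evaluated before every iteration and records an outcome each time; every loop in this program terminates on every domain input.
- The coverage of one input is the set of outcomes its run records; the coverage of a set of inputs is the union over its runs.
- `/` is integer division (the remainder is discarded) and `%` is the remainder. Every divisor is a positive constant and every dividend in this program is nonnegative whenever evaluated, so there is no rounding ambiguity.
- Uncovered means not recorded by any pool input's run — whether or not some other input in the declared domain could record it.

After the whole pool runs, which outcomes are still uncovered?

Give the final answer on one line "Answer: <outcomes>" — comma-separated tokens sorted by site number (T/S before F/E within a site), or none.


input #1 (g=3, p=-1, q=1): covers B1=F, B2=F, B3=E, B4=F, B5=F
input #2 (g=1, p=-1, q=1): covers B1=F, B2=F, B3=E, B4=F, B5=F
input #3 (g=2, p=0, q=0): covers B1=F, B2=F, B3=S, B4=F, B5=F
input #4 (g=3, p=0, q=4): covers B1=F, B2=F, B3=S, B4=F, B5=T
input #5 (g=1, p=0, q=0): covers B1=F, B2=F, B3=S, B4=F, B5=F
union over the pool: B1=F, B2=F, B3=S, B3=E, B4=F, B5=T, B5=F
uncovered (3 of 10): B1=T, B2=T, B4=T
Answer: B1=T, B2=T, B4=T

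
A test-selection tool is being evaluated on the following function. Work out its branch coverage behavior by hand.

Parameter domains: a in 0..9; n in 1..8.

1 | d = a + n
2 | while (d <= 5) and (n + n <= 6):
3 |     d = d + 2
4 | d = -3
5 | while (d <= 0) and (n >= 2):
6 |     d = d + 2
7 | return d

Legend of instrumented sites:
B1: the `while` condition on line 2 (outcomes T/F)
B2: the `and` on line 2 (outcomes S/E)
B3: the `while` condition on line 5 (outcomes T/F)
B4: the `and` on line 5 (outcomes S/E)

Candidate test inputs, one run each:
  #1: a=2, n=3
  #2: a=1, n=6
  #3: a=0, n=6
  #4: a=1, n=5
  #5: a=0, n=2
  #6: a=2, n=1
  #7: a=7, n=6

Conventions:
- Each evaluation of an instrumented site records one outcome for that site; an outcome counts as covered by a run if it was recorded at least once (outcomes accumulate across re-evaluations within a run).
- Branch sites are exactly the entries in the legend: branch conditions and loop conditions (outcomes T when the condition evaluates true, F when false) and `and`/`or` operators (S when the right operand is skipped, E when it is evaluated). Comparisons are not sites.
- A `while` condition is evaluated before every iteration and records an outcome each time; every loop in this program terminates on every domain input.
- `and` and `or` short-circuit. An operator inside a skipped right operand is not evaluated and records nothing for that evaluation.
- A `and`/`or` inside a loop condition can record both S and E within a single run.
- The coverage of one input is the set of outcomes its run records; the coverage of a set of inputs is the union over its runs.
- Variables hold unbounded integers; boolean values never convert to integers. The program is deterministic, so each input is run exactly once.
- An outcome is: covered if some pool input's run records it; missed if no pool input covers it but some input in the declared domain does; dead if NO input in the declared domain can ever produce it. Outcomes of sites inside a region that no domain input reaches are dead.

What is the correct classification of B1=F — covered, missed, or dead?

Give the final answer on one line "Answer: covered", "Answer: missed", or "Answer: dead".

B1=F is recorded by pool input(s) 1, 2, 3, 4, 5, 6, 7 -> covered

Answer: covered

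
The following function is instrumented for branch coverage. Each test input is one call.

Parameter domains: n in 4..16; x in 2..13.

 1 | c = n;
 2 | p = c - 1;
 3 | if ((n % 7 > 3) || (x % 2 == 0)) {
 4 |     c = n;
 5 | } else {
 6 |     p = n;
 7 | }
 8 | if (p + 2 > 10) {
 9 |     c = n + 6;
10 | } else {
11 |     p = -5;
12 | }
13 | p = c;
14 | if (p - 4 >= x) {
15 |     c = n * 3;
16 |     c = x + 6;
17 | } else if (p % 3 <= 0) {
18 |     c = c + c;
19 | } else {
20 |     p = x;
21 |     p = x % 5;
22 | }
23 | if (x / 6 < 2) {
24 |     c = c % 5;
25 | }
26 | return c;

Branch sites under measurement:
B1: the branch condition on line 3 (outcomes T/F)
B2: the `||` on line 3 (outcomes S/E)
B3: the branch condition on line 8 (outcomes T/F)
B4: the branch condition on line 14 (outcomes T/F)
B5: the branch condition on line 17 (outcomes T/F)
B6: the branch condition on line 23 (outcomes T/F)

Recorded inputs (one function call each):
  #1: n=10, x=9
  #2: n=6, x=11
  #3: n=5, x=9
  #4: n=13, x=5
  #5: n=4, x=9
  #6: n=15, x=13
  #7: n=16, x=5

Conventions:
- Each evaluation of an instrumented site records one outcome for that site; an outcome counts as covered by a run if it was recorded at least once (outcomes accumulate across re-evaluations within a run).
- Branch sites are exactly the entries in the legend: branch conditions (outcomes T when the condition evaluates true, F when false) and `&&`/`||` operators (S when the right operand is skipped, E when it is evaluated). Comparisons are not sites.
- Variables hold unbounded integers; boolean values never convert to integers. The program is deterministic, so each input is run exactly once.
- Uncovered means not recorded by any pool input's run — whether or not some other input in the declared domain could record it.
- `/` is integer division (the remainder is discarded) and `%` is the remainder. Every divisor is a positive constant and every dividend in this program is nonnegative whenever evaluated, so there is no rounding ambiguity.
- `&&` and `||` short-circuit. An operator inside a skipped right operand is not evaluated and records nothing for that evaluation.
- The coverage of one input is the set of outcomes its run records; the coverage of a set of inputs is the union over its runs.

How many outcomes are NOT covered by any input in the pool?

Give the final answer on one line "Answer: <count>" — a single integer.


#1 (n=10, x=9) -> B2->E, B1->F, B3->T, B4->T, B6->T; covered: B1=F, B2=E, B3=T, B4=T, B6=T
#2 (n=6, x=11) -> B2->S, B1->T, B3->F, B4->F, B5->T, B6->T; covered: B1=T, B2=S, B3=F, B4=F, B5=T, B6=T
#3 (n=5, x=9) -> B2->S, B1->T, B3->F, B4->F, B5->F, B6->T; covered: B1=T, B2=S, B3=F, B4=F, B5=F, B6=T
#4 (n=13, x=5) -> B2->S, B1->T, B3->T, B4->T, B6->T; covered: B1=T, B2=S, B3=T, B4=T, B6=T
#5 (n=4, x=9) -> B2->S, B1->T, B3->F, B4->F, B5->F, B6->T; covered: B1=T, B2=S, B3=F, B4=F, B5=F, B6=T
#6 (n=15, x=13) -> B2->E, B1->F, B3->T, B4->T, B6->F; covered: B1=F, B2=E, B3=T, B4=T, B6=F
#7 (n=16, x=5) -> B2->E, B1->F, B3->T, B4->T, B6->T; covered: B1=F, B2=E, B3=T, B4=T, B6=T
union over the pool: B1=T, B1=F, B2=S, B2=E, B3=T, B3=F, B4=T, B4=F, B5=T, B5=F, B6=T, B6=F
uncovered (0 of 12): none
Answer: 0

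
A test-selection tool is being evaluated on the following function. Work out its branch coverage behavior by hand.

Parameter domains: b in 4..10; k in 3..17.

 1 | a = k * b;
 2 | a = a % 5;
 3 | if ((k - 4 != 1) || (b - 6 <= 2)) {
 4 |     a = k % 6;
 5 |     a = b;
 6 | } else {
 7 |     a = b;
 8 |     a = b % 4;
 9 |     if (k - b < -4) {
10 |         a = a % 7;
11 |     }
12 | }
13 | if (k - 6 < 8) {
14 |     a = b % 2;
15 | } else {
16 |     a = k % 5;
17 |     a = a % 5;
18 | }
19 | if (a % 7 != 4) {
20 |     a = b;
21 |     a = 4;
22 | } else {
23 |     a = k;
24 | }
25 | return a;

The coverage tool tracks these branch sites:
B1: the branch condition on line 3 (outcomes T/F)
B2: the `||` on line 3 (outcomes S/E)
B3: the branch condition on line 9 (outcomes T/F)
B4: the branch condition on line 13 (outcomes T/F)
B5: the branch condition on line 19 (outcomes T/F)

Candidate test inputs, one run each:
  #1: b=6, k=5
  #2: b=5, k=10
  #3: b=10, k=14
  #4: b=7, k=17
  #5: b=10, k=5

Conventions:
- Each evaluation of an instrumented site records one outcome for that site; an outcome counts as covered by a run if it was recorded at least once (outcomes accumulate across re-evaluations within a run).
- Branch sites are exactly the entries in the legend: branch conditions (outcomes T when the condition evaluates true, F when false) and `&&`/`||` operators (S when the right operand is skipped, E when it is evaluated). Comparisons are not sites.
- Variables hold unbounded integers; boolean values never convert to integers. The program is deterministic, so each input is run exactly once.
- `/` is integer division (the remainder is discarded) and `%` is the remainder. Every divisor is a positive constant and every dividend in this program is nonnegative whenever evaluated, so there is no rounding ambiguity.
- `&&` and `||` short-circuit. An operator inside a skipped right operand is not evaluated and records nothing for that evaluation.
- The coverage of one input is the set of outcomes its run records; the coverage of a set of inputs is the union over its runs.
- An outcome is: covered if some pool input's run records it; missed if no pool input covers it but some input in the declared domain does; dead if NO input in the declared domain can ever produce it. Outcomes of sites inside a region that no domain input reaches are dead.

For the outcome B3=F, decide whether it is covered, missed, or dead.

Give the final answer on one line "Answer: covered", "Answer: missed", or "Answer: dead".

no pool input records B3=F
but domain input (b=9, k=5) does record it -> reachable, so missed

Answer: missed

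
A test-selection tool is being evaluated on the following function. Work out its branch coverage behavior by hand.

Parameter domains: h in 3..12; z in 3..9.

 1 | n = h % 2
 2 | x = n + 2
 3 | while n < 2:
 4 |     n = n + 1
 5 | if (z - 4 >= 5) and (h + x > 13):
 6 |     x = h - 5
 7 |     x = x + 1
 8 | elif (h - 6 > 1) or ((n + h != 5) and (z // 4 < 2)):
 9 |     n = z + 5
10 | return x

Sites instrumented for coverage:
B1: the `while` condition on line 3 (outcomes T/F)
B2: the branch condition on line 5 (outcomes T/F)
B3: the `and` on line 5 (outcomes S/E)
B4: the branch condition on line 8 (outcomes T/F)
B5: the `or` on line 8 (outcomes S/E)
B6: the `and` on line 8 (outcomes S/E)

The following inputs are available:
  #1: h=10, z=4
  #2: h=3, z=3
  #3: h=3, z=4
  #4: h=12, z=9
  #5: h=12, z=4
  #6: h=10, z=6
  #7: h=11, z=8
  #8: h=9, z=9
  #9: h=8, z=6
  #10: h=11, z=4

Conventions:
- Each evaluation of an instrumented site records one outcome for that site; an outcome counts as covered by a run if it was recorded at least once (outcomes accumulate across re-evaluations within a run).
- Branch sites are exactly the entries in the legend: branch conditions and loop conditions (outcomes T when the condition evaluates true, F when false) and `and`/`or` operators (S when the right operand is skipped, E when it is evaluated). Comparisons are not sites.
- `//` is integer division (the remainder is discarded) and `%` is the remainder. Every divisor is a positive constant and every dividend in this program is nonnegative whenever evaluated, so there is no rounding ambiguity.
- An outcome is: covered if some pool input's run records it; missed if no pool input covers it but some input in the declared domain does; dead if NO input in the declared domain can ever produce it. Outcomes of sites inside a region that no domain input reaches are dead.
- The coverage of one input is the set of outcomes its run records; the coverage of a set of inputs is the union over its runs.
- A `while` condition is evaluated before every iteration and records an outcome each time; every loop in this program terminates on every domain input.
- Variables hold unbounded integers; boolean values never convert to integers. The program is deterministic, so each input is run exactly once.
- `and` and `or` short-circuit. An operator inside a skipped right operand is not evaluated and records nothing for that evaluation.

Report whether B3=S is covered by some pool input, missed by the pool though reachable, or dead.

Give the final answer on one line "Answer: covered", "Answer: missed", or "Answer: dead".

B3=S is recorded by pool input(s) 1, 2, 3, 5, 6, 7, 9, 10 -> covered

Answer: covered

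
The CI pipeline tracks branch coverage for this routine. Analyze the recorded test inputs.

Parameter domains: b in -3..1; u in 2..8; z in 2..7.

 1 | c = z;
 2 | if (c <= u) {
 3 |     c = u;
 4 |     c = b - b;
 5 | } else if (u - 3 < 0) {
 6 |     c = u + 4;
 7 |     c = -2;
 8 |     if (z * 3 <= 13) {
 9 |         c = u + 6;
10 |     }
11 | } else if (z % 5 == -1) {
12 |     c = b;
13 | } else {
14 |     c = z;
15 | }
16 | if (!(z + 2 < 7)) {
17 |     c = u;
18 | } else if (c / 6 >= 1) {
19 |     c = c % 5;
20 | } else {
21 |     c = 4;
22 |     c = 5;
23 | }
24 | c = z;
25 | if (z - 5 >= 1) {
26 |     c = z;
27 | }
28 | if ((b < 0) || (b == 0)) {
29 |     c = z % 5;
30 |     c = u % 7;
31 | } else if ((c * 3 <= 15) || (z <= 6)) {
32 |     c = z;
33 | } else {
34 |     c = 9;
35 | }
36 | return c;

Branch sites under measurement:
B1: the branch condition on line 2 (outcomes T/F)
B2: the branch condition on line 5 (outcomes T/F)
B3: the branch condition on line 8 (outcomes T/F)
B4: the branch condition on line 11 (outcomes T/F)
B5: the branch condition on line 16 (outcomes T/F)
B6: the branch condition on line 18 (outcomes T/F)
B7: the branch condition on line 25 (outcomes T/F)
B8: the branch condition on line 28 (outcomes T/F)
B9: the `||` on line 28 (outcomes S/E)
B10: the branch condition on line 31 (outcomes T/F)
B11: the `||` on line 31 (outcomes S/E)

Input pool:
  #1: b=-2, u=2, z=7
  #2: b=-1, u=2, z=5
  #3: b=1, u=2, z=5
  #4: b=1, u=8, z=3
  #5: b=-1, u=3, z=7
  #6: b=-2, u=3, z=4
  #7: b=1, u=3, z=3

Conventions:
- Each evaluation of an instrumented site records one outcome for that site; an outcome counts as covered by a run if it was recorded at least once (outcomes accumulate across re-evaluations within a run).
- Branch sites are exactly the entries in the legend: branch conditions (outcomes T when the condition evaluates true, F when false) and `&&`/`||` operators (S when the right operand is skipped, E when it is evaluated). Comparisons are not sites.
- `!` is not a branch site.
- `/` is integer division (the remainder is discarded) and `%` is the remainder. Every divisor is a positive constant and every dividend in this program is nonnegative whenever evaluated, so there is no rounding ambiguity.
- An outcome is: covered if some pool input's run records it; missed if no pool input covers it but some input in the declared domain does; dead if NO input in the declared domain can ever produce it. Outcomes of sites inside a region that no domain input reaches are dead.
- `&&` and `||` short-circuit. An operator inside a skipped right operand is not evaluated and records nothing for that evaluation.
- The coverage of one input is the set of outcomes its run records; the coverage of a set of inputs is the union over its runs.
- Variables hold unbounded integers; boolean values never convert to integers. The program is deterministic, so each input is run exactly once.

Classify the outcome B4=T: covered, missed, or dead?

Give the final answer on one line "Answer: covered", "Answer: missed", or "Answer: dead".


no pool input records B4=T
checking all 210 inputs in the declared domain: B4=T is never recorded -> dead
Answer: dead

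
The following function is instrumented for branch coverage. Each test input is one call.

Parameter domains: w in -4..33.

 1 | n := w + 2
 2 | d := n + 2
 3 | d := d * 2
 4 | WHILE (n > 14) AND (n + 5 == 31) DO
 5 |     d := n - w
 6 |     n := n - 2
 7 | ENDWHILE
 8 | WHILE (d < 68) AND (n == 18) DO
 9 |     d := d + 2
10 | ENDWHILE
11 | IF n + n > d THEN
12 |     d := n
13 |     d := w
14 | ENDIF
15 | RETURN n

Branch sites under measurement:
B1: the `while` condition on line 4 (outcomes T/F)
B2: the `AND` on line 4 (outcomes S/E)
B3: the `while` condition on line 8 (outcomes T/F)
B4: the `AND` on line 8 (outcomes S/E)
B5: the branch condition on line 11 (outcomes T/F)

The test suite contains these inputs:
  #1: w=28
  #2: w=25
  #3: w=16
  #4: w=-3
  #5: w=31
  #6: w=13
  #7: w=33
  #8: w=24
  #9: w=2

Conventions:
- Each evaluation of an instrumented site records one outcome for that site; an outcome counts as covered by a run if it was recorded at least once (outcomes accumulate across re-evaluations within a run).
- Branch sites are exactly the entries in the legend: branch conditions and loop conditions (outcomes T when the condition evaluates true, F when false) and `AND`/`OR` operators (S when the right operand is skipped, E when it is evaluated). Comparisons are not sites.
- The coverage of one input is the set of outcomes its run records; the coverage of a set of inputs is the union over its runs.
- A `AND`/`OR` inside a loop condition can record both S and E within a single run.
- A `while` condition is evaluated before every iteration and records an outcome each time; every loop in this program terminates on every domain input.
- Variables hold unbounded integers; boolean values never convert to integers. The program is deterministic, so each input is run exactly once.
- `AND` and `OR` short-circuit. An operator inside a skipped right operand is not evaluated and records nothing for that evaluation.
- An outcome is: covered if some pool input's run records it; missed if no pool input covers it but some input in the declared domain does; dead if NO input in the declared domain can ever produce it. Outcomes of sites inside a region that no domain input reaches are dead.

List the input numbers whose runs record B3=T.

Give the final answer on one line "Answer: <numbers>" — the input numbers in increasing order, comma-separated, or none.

input #1 (w=28): never hits B3=T
input #2 (w=25): never hits B3=T
input #3 (w=16): hits B3=T
input #4 (w=-3): never hits B3=T
input #5 (w=31): never hits B3=T
input #6 (w=13): never hits B3=T
input #7 (w=33): never hits B3=T
input #8 (w=24): never hits B3=T
input #9 (w=2): never hits B3=T

Answer: 3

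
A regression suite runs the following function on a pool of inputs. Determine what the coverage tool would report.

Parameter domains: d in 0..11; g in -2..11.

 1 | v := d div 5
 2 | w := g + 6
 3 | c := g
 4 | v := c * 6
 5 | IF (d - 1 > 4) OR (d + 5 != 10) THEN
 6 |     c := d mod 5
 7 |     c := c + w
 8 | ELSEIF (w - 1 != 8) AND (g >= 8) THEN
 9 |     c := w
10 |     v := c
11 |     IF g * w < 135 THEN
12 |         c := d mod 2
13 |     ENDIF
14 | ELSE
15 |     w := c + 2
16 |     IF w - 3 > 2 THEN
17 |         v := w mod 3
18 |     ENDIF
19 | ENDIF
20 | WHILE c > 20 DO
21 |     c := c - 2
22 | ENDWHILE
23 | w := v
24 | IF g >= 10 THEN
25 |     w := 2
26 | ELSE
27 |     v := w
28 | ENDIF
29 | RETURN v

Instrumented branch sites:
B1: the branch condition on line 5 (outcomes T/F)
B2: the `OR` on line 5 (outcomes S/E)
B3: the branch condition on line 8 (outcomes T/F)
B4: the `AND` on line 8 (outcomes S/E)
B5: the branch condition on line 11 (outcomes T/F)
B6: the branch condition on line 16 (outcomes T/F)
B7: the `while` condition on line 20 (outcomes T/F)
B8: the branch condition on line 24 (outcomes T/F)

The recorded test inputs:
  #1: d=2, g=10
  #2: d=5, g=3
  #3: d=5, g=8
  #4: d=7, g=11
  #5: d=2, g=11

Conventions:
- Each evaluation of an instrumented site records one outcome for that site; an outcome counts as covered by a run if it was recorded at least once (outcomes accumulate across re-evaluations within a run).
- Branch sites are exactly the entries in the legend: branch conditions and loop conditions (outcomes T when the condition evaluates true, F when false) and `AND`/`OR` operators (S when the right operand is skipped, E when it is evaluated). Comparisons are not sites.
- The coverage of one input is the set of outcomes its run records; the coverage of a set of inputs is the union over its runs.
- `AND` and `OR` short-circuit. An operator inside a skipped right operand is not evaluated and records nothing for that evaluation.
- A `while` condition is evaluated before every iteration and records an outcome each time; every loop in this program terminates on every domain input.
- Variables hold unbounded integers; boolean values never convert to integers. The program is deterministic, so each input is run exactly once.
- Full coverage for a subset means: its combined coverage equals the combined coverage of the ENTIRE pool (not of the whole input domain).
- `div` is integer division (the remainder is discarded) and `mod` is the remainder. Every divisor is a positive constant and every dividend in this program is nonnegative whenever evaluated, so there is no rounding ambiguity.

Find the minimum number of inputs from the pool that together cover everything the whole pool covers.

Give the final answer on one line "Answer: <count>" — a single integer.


input #1, d=2, g=10: events B2->E, B1->T, B7->F, B8->T; outcomes B1=T, B2=E, B7=F, B8=T
input #2, d=5, g=3: events B2->E, B1->F, B4->S, B3->F, B6->F, B7->F, B8->F; outcomes B1=F, B2=E, B3=F, B4=S, B6=F, B7=F, B8=F
input #3, d=5, g=8: events B2->E, B1->F, B4->E, B3->T, B5->T, B7->F, B8->F; outcomes B1=F, B2=E, B3=T, B4=E, B5=T, B7=F, B8=F
input #4, d=7, g=11: events B2->S, B1->T, B7->F, B8->T; outcomes B1=T, B2=S, B7=F, B8=T
input #5, d=2, g=11: events B2->E, B1->T, B7->F, B8->T; outcomes B1=T, B2=E, B7=F, B8=T
the full pool covers 13 outcomes: B1=T, B1=F, B2=S, B2=E, B3=T, B3=F, B4=S, B4=E, B5=T, B6=F, B7=F, B8=T, B8=F
no size-1 subset reaches all 13 outcomes (best union: 7/13)
no size-2 subset reaches all 13 outcomes (best union: 10/13)
inputs {2, 3, 4} (size 3) cover everything; no size-3 subset with a lexicographically smaller index list covers all 13
Answer: 3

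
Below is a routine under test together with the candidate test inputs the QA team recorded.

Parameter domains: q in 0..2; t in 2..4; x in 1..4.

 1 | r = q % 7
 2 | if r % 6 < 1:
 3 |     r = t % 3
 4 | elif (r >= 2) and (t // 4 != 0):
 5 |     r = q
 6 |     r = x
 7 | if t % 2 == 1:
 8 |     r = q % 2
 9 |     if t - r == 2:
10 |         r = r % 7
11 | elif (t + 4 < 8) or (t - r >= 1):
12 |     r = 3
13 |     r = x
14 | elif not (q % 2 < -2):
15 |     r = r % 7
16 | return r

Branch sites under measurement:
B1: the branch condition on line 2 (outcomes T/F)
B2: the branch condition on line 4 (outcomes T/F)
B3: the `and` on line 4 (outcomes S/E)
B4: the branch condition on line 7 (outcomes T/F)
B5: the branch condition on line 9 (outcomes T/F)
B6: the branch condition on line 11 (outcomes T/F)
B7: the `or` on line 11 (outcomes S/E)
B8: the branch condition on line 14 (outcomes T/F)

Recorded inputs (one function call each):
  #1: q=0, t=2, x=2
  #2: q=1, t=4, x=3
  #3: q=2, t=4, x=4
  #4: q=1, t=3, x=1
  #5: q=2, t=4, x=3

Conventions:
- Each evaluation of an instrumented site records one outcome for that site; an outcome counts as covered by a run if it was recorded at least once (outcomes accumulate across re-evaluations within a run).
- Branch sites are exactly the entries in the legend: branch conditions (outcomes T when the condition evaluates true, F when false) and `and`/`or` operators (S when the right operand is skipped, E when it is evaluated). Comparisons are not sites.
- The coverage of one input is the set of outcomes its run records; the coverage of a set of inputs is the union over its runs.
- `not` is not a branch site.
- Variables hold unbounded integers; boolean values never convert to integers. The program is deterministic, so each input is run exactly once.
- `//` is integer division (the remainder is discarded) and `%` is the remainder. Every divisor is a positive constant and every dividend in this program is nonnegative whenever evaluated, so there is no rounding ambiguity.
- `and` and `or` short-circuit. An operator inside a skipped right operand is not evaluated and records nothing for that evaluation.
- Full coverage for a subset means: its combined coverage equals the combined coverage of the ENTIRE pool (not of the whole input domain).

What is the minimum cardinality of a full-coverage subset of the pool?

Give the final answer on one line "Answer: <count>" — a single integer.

input #1, q=0, t=2, x=2: events B1->T, B4->F, B7->S, B6->T; outcomes B1=T, B4=F, B6=T, B7=S
input #2, q=1, t=4, x=3: events B1->F, B3->S, B2->F, B4->F, B7->E, B6->T; outcomes B1=F, B2=F, B3=S, B4=F, B6=T, B7=E
input #3, q=2, t=4, x=4: events B1->F, B3->E, B2->T, B4->F, B7->E, B6->F, B8->T; outcomes B1=F, B2=T, B3=E, B4=F, B6=F, B7=E, B8=T
input #4, q=1, t=3, x=1: events B1->F, B3->S, B2->F, B4->T, B5->T; outcomes B1=F, B2=F, B3=S, B4=T, B5=T
input #5, q=2, t=4, x=3: events B1->F, B3->E, B2->T, B4->F, B7->E, B6->T; outcomes B1=F, B2=T, B3=E, B4=F, B6=T, B7=E
the full pool covers 14 outcomes: B1=T, B1=F, B2=T, B2=F, B3=S, B3=E, B4=T, B4=F, B5=T, B6=T, B6=F, B7=S, B7=E, B8=T
size 1 is not enough: best union over all size-1 subsets is 7/14
size 2 is not enough: best union over all size-2 subsets is 11/14
at size 3, {1, 3, 4} reaches all 14 outcomes; every lexicographically earlier size-3 subset fails

Answer: 3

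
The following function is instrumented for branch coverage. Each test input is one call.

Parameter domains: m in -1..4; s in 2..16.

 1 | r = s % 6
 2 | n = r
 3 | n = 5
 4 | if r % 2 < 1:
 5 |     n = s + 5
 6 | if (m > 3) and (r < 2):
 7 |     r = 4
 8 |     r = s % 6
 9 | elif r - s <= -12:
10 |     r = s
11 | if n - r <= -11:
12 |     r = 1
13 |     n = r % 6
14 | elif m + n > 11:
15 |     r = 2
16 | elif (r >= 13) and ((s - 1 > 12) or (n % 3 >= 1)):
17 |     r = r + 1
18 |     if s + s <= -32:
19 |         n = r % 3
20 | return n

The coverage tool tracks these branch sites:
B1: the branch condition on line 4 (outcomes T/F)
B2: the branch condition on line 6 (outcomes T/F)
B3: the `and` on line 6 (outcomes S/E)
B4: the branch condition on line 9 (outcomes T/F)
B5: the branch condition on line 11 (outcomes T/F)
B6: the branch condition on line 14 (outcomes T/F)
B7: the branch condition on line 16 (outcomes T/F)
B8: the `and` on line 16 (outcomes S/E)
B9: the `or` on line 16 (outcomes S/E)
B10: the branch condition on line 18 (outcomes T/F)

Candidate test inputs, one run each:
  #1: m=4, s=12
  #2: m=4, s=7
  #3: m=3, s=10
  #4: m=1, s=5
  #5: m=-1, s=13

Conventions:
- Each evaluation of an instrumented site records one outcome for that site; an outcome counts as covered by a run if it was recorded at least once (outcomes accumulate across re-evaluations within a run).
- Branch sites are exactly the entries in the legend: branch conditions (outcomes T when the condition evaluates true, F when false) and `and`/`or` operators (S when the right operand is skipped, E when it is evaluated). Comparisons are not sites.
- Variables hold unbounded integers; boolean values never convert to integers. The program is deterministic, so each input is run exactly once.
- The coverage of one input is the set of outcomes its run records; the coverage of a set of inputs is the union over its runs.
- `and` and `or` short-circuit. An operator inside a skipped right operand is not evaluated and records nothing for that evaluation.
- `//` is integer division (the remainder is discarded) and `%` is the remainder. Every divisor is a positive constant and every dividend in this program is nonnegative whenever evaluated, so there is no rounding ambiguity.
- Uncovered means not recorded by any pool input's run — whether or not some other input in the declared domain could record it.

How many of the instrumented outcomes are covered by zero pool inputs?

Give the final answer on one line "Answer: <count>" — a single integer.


#1 (m=4, s=12) -> B1->T, B3->E, B2->T, B5->F, B6->T; covered: B1=T, B2=T, B3=E, B5=F, B6=T
#2 (m=4, s=7) -> B1->F, B3->E, B2->T, B5->F, B6->F, B8->S, B7->F; covered: B1=F, B2=T, B3=E, B5=F, B6=F, B7=F, B8=S
#3 (m=3, s=10) -> B1->T, B3->S, B2->F, B4->F, B5->F, B6->T; covered: B1=T, B2=F, B3=S, B4=F, B5=F, B6=T
#4 (m=1, s=5) -> B1->F, B3->S, B2->F, B4->F, B5->F, B6->F, B8->S, B7->F; covered: B1=F, B2=F, B3=S, B4=F, B5=F, B6=F, B7=F, B8=S
#5 (m=-1, s=13) -> B1->F, B3->S, B2->F, B4->T, B5->F, B6->F, B8->E, B9->E, B7->T, B10->F; covered: B1=F, B2=F, B3=S, B4=T, B5=F, B6=F, B7=T, B8=E, B9=E, B10=F
union over the pool: B1=T, B1=F, B2=T, B2=F, B3=S, B3=E, B4=T, B4=F, B5=F, B6=T, B6=F, B7=T, B7=F, B8=S, B8=E, B9=E, B10=F
uncovered (3 of 20): B5=T, B9=S, B10=T
Answer: 3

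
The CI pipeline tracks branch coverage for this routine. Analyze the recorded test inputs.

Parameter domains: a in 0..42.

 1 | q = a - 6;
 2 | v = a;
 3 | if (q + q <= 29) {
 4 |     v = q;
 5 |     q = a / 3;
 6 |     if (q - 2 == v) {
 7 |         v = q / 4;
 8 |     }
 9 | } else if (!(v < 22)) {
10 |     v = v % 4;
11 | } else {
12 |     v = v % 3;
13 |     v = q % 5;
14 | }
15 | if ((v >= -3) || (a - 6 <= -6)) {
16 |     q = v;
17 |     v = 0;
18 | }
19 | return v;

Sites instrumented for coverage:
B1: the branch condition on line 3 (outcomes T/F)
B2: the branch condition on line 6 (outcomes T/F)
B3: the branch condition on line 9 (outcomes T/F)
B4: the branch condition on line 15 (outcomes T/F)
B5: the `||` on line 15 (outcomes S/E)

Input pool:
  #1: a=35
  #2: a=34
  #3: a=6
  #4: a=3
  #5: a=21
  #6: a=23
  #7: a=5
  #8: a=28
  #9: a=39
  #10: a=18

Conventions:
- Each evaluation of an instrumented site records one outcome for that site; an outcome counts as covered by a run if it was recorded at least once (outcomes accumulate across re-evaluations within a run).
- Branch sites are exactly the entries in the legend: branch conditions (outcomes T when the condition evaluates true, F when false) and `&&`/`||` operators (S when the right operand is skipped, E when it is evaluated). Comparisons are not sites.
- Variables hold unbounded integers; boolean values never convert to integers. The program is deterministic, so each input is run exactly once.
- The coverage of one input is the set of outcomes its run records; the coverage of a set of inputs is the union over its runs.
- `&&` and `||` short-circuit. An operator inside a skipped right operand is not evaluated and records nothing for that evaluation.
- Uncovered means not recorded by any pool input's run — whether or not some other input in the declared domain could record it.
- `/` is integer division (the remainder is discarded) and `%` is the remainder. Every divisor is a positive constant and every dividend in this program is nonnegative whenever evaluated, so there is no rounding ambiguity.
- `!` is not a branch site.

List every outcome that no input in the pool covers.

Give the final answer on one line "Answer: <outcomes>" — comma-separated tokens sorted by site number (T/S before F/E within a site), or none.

input #1 (a=35): events B1->F, B3->T, B5->S, B4->T; covers B1=F, B3=T, B4=T, B5=S
input #2 (a=34): events B1->F, B3->T, B5->S, B4->T; covers B1=F, B3=T, B4=T, B5=S
input #3 (a=6): events B1->T, B2->T, B5->S, B4->T; covers B1=T, B2=T, B4=T, B5=S
input #4 (a=3): events B1->T, B2->F, B5->S, B4->T; covers B1=T, B2=F, B4=T, B5=S
input #5 (a=21): events B1->F, B3->F, B5->S, B4->T; covers B1=F, B3=F, B4=T, B5=S
input #6 (a=23): events B1->F, B3->T, B5->S, B4->T; covers B1=F, B3=T, B4=T, B5=S
input #7 (a=5): events B1->T, B2->T, B5->S, B4->T; covers B1=T, B2=T, B4=T, B5=S
input #8 (a=28): events B1->F, B3->T, B5->S, B4->T; covers B1=F, B3=T, B4=T, B5=S
input #9 (a=39): events B1->F, B3->T, B5->S, B4->T; covers B1=F, B3=T, B4=T, B5=S
input #10 (a=18): events B1->T, B2->F, B5->S, B4->T; covers B1=T, B2=F, B4=T, B5=S
union over the pool: B1=T, B1=F, B2=T, B2=F, B3=T, B3=F, B4=T, B5=S
uncovered (2 of 10): B4=F, B5=E

Answer: B4=F, B5=E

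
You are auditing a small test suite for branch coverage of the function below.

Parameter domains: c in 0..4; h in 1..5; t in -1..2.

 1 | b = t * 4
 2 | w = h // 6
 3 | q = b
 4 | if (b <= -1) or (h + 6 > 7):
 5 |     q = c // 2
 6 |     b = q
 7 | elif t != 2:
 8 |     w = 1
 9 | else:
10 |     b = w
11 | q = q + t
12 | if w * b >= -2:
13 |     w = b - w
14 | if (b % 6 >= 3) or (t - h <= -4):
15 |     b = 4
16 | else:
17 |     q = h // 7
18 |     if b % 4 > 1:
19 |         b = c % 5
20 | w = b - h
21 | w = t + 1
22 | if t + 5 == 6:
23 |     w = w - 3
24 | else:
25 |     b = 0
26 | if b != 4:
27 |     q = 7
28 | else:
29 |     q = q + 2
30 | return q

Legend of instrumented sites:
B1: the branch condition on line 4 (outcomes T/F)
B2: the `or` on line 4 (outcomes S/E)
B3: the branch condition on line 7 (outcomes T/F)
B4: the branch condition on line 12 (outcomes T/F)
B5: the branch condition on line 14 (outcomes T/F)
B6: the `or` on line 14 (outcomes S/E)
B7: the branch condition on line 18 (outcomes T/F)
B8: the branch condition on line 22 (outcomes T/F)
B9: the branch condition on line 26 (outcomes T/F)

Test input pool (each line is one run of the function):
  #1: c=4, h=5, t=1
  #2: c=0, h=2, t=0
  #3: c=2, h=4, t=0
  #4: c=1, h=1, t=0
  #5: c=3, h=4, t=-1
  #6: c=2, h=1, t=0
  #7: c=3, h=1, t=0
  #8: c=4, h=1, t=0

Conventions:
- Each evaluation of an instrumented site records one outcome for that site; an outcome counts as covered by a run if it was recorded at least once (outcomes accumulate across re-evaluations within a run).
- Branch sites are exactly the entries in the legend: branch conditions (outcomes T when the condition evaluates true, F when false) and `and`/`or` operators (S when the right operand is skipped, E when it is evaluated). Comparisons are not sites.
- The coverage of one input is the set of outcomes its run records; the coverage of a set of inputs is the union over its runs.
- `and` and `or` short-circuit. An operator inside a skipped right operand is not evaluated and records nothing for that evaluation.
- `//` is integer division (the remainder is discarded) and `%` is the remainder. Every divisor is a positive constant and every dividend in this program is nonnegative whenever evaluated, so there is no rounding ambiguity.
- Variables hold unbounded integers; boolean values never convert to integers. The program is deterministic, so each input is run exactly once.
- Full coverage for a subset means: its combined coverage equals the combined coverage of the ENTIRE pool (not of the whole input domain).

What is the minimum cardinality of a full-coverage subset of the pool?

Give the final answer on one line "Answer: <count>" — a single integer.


#1 (c=4, h=5, t=1) -> B2->E, B1->T, B4->T, B6->E, B5->T, B8->T, B9->F; covered: B1=T, B2=E, B4=T, B5=T, B6=E, B8=T, B9=F
#2 (c=0, h=2, t=0) -> B2->E, B1->T, B4->T, B6->E, B5->F, B7->F, B8->F, B9->T; covered: B1=T, B2=E, B4=T, B5=F, B6=E, B7=F, B8=F, B9=T
#3 (c=2, h=4, t=0) -> B2->E, B1->T, B4->T, B6->E, B5->T, B8->F, B9->T; covered: B1=T, B2=E, B4=T, B5=T, B6=E, B8=F, B9=T
#4 (c=1, h=1, t=0) -> B2->E, B1->F, B3->T, B4->T, B6->E, B5->F, B7->F, B8->F, B9->T; covered: B1=F, B2=E, B3=T, B4=T, B5=F, B6=E, B7=F, B8=F, B9=T
#5 (c=3, h=4, t=-1) -> B2->S, B1->T, B4->T, B6->E, B5->T, B8->F, B9->T; covered: B1=T, B2=S, B4=T, B5=T, B6=E, B8=F, B9=T
#6 (c=2, h=1, t=0) -> B2->E, B1->F, B3->T, B4->T, B6->E, B5->F, B7->F, B8->F, B9->T; covered: B1=F, B2=E, B3=T, B4=T, B5=F, B6=E, B7=F, B8=F, B9=T
#7 (c=3, h=1, t=0) -> B2->E, B1->F, B3->T, B4->T, B6->E, B5->F, B7->F, B8->F, B9->T; covered: B1=F, B2=E, B3=T, B4=T, B5=F, B6=E, B7=F, B8=F, B9=T
#8 (c=4, h=1, t=0) -> B2->E, B1->F, B3->T, B4->T, B6->E, B5->F, B7->F, B8->F, B9->T; covered: B1=F, B2=E, B3=T, B4=T, B5=F, B6=E, B7=F, B8=F, B9=T
the full pool covers 14 outcomes: B1=T, B1=F, B2=S, B2=E, B3=T, B4=T, B5=T, B5=F, B6=E, B7=F, B8=T, B8=F, B9=T, B9=F
size 1 is not enough: best union over all size-1 subsets is 9/14
size 2 is not enough: best union over all size-2 subsets is 13/14
size 3: inputs {1, 4, 5} cover all 14 outcomes, and no lexicographically smaller subset of this size does
Answer: 3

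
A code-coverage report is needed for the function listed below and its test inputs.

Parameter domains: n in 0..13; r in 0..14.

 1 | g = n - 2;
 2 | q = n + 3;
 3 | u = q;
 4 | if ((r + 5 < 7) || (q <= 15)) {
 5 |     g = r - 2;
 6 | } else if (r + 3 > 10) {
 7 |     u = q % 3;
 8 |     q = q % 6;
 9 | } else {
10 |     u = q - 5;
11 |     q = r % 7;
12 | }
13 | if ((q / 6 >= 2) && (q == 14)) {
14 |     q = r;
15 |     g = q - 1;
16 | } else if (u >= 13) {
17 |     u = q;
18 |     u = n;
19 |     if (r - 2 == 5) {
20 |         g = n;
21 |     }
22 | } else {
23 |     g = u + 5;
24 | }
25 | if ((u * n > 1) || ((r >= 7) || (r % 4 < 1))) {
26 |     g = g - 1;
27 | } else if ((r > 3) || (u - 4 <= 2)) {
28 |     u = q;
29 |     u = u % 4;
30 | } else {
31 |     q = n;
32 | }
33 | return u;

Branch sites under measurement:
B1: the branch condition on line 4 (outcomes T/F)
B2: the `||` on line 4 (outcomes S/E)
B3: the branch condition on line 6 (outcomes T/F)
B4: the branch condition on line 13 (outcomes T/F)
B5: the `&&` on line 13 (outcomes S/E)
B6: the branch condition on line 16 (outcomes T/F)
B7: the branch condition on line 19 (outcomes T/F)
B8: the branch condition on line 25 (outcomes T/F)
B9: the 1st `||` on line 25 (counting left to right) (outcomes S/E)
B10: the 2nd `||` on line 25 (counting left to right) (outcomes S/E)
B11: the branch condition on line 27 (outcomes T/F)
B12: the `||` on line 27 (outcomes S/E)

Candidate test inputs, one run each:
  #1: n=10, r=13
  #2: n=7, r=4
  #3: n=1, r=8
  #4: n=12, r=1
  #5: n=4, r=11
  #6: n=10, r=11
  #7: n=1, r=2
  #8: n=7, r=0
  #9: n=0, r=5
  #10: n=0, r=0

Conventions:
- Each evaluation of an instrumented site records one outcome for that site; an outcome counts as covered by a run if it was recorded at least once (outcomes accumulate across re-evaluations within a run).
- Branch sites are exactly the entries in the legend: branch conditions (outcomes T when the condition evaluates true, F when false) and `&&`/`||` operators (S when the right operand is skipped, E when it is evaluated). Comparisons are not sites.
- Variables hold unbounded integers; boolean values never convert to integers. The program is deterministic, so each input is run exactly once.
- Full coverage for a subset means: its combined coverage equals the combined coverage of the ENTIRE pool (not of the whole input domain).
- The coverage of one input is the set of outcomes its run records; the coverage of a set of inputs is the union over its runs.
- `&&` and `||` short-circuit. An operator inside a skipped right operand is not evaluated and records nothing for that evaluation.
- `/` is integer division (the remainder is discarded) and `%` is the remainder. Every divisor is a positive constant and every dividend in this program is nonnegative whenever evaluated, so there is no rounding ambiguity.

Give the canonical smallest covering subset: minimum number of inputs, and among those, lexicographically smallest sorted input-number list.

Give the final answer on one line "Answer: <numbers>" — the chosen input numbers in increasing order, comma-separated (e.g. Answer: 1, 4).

input #1, n=10, r=13: events B2->E, B1->T, B5->E, B4->F, B6->T, B7->F, B9->S, B8->T; outcomes B1=T, B2=E, B4=F, B5=E, B6=T, B7=F, B8=T, B9=S
input #2, n=7, r=4: events B2->E, B1->T, B5->S, B4->F, B6->F, B9->S, B8->T; outcomes B1=T, B2=E, B4=F, B5=S, B6=F, B8=T, B9=S
input #3, n=1, r=8: events B2->E, B1->T, B5->S, B4->F, B6->F, B9->S, B8->T; outcomes B1=T, B2=E, B4=F, B5=S, B6=F, B8=T, B9=S
input #4, n=12, r=1: events B2->S, B1->T, B5->E, B4->F, B6->T, B7->F, B9->S, B8->T; outcomes B1=T, B2=S, B4=F, B5=E, B6=T, B7=F, B8=T, B9=S
input #5, n=4, r=11: events B2->E, B1->T, B5->S, B4->F, B6->F, B9->S, B8->T; outcomes B1=T, B2=E, B4=F, B5=S, B6=F, B8=T, B9=S
input #6, n=10, r=11: events B2->E, B1->T, B5->E, B4->F, B6->T, B7->F, B9->S, B8->T; outcomes B1=T, B2=E, B4=F, B5=E, B6=T, B7=F, B8=T, B9=S
input #7, n=1, r=2: events B2->E, B1->T, B5->S, B4->F, B6->F, B9->S, B8->T; outcomes B1=T, B2=E, B4=F, B5=S, B6=F, B8=T, B9=S
input #8, n=7, r=0: events B2->S, B1->T, B5->S, B4->F, B6->F, B9->S, B8->T; outcomes B1=T, B2=S, B4=F, B5=S, B6=F, B8=T, B9=S
input #9, n=0, r=5: events B2->E, B1->T, B5->S, B4->F, B6->F, B9->E, B10->E, B8->F, B12->S, B11->T; outcomes B1=T, B2=E, B4=F, B5=S, B6=F, B8=F, B9=E, B10=E, B11=T, B12=S
input #10, n=0, r=0: events B2->S, B1->T, B5->S, B4->F, B6->F, B9->E, B10->E, B8->T; outcomes B1=T, B2=S, B4=F, B5=S, B6=F, B8=T, B9=E, B10=E
pool-wide coverage (16 outcomes): B1=T, B2=S, B2=E, B4=F, B5=S, B5=E, B6=T, B6=F, B7=F, B8=T, B8=F, B9=S, B9=E, B10=E, B11=T, B12=S
size 1 is not enough: best union over all size-1 subsets is 10/16
at size 2, {4, 9} reaches all 16 outcomes; every lexicographically earlier size-2 subset fails

Answer: 4, 9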